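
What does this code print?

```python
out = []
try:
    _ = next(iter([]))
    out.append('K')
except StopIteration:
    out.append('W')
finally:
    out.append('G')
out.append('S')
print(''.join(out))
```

Execution trace: 'W' (except StopIteration) → 'G' (finally) → 'S' (after the try/except). Output: WGS

Answer: WGS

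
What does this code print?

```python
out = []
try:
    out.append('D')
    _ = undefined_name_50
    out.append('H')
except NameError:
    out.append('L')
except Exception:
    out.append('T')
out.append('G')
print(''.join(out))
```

Execution trace: 'D' (try body) → 'L' (except NameError) → 'G' (after the try/except). Output: DLG

Answer: DLG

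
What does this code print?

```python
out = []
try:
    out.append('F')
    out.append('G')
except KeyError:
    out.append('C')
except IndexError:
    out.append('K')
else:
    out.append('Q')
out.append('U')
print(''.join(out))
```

Execution trace: 'F' (try body) → 'G' (try body, no exception) → 'Q' (else) → 'U' (after the try/except). Output: FGQU

Answer: FGQU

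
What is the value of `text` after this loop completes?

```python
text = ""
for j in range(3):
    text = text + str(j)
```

Concatenate digits 0 to 2
`text` takes the values: "" → "0" → "01" → "012"

Answer: "012"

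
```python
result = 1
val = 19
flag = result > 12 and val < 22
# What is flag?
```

Trace:
`result = 1` → result = 1
`val = 19` → val = 19
`flag = result > 12 and val < 22` → flag = False
So flag = False

Answer: False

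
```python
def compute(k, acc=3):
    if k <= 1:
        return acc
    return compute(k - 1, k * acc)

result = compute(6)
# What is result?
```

Accumulator trace (n, acc): (6, 3) -> (5, 18) -> (4, 90) -> (3, 360) -> (2, 1080) -> (1, 2160) -> return 2160

Answer: 2160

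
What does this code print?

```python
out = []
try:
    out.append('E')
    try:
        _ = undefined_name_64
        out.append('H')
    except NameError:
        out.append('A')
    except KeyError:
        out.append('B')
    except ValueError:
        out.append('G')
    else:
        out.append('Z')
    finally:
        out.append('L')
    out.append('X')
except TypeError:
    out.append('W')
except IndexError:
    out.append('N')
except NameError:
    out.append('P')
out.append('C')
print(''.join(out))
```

Execution trace: 'E' (try body) → 'A' (inner except NameError) → 'L' (inner finally) → 'X' (try body, no exception) → 'C' (after the try/except). Output: EALXC

Answer: EALXC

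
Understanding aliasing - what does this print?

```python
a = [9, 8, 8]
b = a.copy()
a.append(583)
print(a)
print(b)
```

Key concept: list.copy() creates independent copy.
Step by step:
`a = [9, 8, 8]` → a = [9, 8, 8]
`b = a.copy()` → b = [9, 8, 8]
`a.append(583)` → a = [9, 8, 8, 583]
`print(a)` → prints [9, 8, 8, 583]
`print(b)` → prints [9, 8, 8]

Answer:
[9, 8, 8, 583]
[9, 8, 8]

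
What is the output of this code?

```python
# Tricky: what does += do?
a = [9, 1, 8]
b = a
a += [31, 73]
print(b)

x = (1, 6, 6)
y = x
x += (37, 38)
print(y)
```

Key concept: += behavior differs for mutable vs immutable.
Step by step:
`a = [9, 1, 8]` → a = [9, 1, 8]
`b = a` → b = [9, 1, 8] (same object as a)
`a += [31, 73]` → a = [9, 1, 8, 31, 73] (same object as b); b = [9, 1, 8, 31, 73] (same object as a)
`print(b)` → prints [9, 1, 8, 31, 73]
`x = (1, 6, 6)` → x = (1, 6, 6)
`y = x` → y = (1, 6, 6)
`x += (37, 38)` → x = (1, 6, 6, 37, 38)
`print(y)` → prints (1, 6, 6)

Answer:
[9, 1, 8, 31, 73]
(1, 6, 6)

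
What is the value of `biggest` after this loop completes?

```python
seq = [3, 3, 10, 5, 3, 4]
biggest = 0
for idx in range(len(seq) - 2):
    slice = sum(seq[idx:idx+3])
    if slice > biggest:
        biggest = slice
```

Max sum of 3-element window in [3, 3, 10, 5, 3, 4]
`biggest` takes the values: 0 → 16 → 18

Answer: 18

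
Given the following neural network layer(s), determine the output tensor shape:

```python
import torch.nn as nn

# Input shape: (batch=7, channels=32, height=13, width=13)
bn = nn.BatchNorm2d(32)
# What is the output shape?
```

Input: (7, 32, 13, 13) -> Output: (7, 32, 13, 13)

Answer: (7, 32, 13, 13)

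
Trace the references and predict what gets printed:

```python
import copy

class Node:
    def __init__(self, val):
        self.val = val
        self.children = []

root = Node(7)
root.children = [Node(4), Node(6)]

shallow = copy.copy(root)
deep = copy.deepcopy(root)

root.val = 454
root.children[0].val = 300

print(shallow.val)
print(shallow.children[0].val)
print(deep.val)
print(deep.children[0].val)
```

Key concept: deep copy with custom objects.
Step by step:
`root = Node(7)` → root = Node(val=7, children=[])
`root.children = [Node(4), Node(6)]` → root = Node(val=7, children=[Node(val=4, children=[]), Node(val=6, children=[])])
`shallow = copy.copy(root)` → shallow = Node(val=7, children=[Node(val=4, children=[]), Node(val=6, children=[])])
`deep = copy.deepcopy(root)` → deep = Node(val=7, children=[Node(val=4, children=[]), Node(val=6, children=[])])
`root.val = 454` → root = Node(val=454, children=[Node(val=4, children=[]), Node(val=6, children=[])])
`root.children[0].val = 300` → root = Node(val=454, children=[Node(val=300, children=[]), Node(val=6, children=[])]); shallow = Node(val=7, children=[Node(val=300, children=[]), Node(val=6, children=[])])
`print(shallow.val)` → prints 7
`print(shallow.children[0].val)` → prints 300
`print(deep.val)` → prints 7
`print(deep.children[0].val)` → prints 4

Answer:
7
300
7
4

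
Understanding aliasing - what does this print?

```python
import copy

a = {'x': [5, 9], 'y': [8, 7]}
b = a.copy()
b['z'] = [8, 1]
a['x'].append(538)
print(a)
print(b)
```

Key concept: shallow copy of dict with mutable values.
Step by step:
`a = {'x': [5, 9], 'y': [8, 7]}` → a = {'x': [5, 9], 'y': [8, 7]}
`b = a.copy()` → b = {'x': [5, 9], 'y': [8, 7]}
`b['z'] = [8, 1]` → b = {'x': [5, 9], 'y': [8, 7], 'z': [8, 1]}
`a['x'].append(538)` → a = {'x': [5, 9, 538], 'y': [8, 7]}; b = {'x': [5, 9, 538], 'y': [8, 7], 'z': [8, 1]}
`print(a)` → prints {'x': [5, 9, 538], 'y': [8, 7]}
`print(b)` → prints {'x': [5, 9, 538], 'y': [8, 7], 'z': [8, 1]}

Answer:
{'x': [5, 9, 538], 'y': [8, 7]}
{'x': [5, 9, 538], 'y': [8, 7], 'z': [8, 1]}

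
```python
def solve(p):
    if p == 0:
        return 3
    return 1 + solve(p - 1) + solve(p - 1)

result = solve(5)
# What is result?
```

solve(p) = 1 + 2·solve(p-1), solve(0)=3. Closed form: (3+1)·2^5 - 1 = 127.

Answer: 127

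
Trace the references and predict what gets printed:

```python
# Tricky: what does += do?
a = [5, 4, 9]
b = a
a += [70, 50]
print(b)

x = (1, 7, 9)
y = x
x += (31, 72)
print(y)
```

Key concept: += behavior differs for mutable vs immutable.
Step by step:
`a = [5, 4, 9]` → a = [5, 4, 9]
`b = a` → b = [5, 4, 9] (same object as a)
`a += [70, 50]` → a = [5, 4, 9, 70, 50] (same object as b); b = [5, 4, 9, 70, 50] (same object as a)
`print(b)` → prints [5, 4, 9, 70, 50]
`x = (1, 7, 9)` → x = (1, 7, 9)
`y = x` → y = (1, 7, 9)
`x += (31, 72)` → x = (1, 7, 9, 31, 72)
`print(y)` → prints (1, 7, 9)

Answer:
[5, 4, 9, 70, 50]
(1, 7, 9)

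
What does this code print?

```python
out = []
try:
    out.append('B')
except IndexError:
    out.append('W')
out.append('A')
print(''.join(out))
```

Execution trace: 'B' (try body, no exception) → 'A' (after the try/except). Output: BA

Answer: BA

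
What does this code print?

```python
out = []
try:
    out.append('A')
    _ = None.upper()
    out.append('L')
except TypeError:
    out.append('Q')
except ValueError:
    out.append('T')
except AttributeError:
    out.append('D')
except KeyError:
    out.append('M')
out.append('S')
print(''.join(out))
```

Execution trace: 'A' (try body) → 'D' (except AttributeError) → 'S' (after the try/except). Output: ADS

Answer: ADS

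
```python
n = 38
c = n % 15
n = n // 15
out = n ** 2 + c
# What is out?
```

Trace:
`n = 38` → n = 38
`c = n % 15` → c = 8
`n = n // 15` → n = 2
`out = n ** 2 + c` → out = 12
So out = 12

Answer: 12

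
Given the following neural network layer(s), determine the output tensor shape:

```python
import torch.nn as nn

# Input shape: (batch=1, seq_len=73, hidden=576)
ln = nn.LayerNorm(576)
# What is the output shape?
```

Input: (1, 73, 576) -> Output: (1, 73, 576)

Answer: (1, 73, 576)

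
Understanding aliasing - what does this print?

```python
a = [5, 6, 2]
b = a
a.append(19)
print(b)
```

Key concept: basic list aliasing.
Step by step:
`a = [5, 6, 2]` → a = [5, 6, 2]
`b = a` → b = [5, 6, 2] (same object as a)
`a.append(19)` → a = [5, 6, 2, 19] (same object as b); b = [5, 6, 2, 19] (same object as a)
`print(b)` → prints [5, 6, 2, 19]

Answer: [5, 6, 2, 19]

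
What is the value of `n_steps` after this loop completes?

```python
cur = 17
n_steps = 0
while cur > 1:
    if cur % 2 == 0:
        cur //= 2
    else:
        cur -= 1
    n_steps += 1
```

Steps to reduce 17 to 1
`n_steps` takes the values: 0 → 1 → 2 → 3 → 4 → 5

Answer: 5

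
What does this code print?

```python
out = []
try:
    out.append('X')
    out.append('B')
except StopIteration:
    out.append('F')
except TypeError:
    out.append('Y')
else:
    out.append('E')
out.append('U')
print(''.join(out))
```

Execution trace: 'X' (try body) → 'B' (try body, no exception) → 'E' (else) → 'U' (after the try/except). Output: XBEU

Answer: XBEU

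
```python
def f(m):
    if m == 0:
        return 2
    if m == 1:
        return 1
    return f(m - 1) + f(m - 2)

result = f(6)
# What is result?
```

Build up from base cases: f(0)=2, f(1)=1, f(2)=3, f(3)=4, f(4)=7, f(5)=11, f(6)=18

Answer: 18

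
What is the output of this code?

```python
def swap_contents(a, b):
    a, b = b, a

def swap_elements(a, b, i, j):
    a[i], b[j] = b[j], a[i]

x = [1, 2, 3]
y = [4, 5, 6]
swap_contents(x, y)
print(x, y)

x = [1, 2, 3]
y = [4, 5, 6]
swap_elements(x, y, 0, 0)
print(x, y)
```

Key concept: parameter rebinding vs mutation.
Step by step:
`x = [1, 2, 3]` → x = [1, 2, 3]
`y = [4, 5, 6]` → y = [4, 5, 6]
`swap_contents(x, y)` → no visible change to tracked variables
`print(x, y)` → prints [1, 2, 3] [4, 5, 6]
`x = [1, 2, 3]` → x = [1, 2, 3]
`y = [4, 5, 6]` → y = [4, 5, 6]
`swap_elements(x, y, 0, 0)` → x = [4, 2, 3]; y = [1, 5, 6]
`print(x, y)` → prints [4, 2, 3] [1, 5, 6]

Answer:
[1, 2, 3] [4, 5, 6]
[4, 2, 3] [1, 5, 6]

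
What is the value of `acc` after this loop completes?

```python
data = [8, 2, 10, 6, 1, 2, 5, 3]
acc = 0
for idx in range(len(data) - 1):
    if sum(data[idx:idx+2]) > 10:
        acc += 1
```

Count windows with sum > 10
`acc` takes the values: 0 → 1 → 2

Answer: 2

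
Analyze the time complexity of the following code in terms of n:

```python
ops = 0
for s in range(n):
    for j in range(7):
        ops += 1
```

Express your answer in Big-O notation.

Each loop level contributes: n × 1. Multiplying the contributions gives O(n).

Answer: O(n)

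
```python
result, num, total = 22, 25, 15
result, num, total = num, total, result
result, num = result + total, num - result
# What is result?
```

Trace:
`result, num, total = 22, 25, 15` → result = 22; num = 25; total = 15
`result, num, total = num, total, result` → result = 25; num = 15; total = 22
`result, num = result + total, num - result` → result = 47; num = -10
So result = 47

Answer: 47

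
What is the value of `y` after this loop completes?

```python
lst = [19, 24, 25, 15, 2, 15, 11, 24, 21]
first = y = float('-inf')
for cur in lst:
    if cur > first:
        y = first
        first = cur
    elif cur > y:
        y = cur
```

Second largest (with repeats) in [19, 24, 25, 15, 2, 15, 11, 24, 21]
`y` takes the values: -inf → 19 → 24

Answer: 24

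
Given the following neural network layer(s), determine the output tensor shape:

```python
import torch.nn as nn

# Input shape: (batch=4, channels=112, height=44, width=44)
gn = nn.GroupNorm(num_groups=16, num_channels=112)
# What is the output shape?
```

Input: (4, 112, 44, 44) -> Output: (4, 112, 44, 44)

Answer: (4, 112, 44, 44)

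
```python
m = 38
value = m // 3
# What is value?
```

Trace:
`m = 38` → m = 38
`value = m // 3` → value = 12
So value = 12

Answer: 12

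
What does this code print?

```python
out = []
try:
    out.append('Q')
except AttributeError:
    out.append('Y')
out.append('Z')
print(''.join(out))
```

Execution trace: 'Q' (try body, no exception) → 'Z' (after the try/except). Output: QZ

Answer: QZ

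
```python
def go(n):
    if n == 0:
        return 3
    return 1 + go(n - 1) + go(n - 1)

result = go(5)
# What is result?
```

go(n) = 1 + 2·go(n-1), go(0)=3. Closed form: (3+1)·2^5 - 1 = 127.

Answer: 127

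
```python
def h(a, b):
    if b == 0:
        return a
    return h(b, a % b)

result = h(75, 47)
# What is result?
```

h(75, 47) -> h(47, 28) -> h(28, 19) -> h(19, 9) -> h(9, 1) -> h(1, 0) -> 1

Answer: 1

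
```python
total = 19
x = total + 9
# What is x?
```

Trace:
`total = 19` → total = 19
`x = total + 9` → x = 28
So x = 28

Answer: 28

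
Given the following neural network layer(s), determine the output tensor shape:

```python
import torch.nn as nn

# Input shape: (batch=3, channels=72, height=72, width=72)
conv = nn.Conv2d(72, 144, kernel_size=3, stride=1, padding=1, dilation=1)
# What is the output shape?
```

Input: (3, 72, 72, 72) -> Output: (3, 144, 72, 72)

Answer: (3, 144, 72, 72)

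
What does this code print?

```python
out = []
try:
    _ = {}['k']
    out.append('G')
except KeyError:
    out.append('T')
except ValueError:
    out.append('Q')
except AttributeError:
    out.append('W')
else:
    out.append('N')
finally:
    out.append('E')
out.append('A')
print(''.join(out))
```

Execution trace: 'T' (except KeyError) → 'E' (finally) → 'A' (after the try/except). Output: TEA

Answer: TEA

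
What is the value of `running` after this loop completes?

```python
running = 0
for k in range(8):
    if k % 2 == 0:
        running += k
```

Sum of even numbers 0 to 7
`running` takes the values: 0 → 2 → 6 → 12

Answer: 12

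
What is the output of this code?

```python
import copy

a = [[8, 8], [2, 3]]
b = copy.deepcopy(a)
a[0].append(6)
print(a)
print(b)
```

Key concept: deep copy is fully independent.
Step by step:
`a = [[8, 8], [2, 3]]` → a = [[8, 8], [2, 3]]
`b = copy.deepcopy(a)` → b = [[8, 8], [2, 3]]
`a[0].append(6)` → a = [[8, 8, 6], [2, 3]]
`print(a)` → prints [[8, 8, 6], [2, 3]]
`print(b)` → prints [[8, 8], [2, 3]]

Answer:
[[8, 8, 6], [2, 3]]
[[8, 8], [2, 3]]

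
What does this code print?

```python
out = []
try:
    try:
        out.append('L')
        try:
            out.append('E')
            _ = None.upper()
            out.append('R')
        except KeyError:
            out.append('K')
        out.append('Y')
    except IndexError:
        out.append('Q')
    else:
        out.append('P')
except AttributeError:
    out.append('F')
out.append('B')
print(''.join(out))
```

Execution trace: 'L' (try body) → 'E' (inner try body) → 'F' (outer except AttributeError) → 'B' (after the try/except). Output: LEFB

Answer: LEFB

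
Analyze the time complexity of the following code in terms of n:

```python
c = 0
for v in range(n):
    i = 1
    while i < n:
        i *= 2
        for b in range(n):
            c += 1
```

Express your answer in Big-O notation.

Each loop level contributes: n × log n × n. Multiplying the contributions gives O(n^2 log n).

Answer: O(n^2 log n)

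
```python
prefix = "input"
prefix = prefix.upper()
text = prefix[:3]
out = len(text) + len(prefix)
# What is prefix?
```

Trace:
`prefix = "input"` → prefix = 'input'
`prefix = prefix.upper()` → prefix = 'INPUT'
`text = prefix[:3]` → text = 'INP'
`out = len(text) + len(prefix)` → out = 8
So prefix = 'INPUT'

Answer: 'INPUT'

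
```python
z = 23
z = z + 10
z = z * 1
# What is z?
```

Trace:
`z = 23` → z = 23
`z = z + 10` → z = 33
`z = z * 1` → z = 33
So z = 33

Answer: 33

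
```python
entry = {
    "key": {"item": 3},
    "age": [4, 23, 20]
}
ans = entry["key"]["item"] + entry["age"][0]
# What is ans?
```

Trace:
`entry = { ...` → entry = {'key': {'item': 3}, 'age': [4, 23, 20]}
`ans = entry["key"]["item"] + entry["age"][0]` → ans = 7
So ans = 7

Answer: 7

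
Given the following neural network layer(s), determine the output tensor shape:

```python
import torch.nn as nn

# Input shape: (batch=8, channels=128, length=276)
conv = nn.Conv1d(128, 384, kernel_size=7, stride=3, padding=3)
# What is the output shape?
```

Input: (8, 128, 276) -> Output: (8, 384, 92)

Answer: (8, 384, 92)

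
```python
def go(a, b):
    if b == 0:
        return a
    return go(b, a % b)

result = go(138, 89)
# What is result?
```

go(138, 89) -> go(89, 49) -> go(49, 40) -> go(40, 9) -> go(9, 4) -> go(4, 1) -> go(1, 0) -> 1

Answer: 1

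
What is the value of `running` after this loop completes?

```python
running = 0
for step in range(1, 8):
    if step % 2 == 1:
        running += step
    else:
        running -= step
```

Add odd, subtract even
`running` takes the values: 0 → 1 → -1 → 2 → -2 → 3 → -3 → 4

Answer: 4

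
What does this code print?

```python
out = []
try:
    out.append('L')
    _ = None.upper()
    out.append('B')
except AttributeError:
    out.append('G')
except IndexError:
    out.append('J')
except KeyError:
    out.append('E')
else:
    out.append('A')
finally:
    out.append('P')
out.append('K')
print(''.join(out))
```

Execution trace: 'L' (try body) → 'G' (except AttributeError) → 'P' (finally) → 'K' (after the try/except). Output: LGPK

Answer: LGPK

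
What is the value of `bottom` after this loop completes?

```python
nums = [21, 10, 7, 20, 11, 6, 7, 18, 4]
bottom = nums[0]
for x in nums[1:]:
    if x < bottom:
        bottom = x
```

Minimum of [21, 10, 7, 20, 11, 6, 7, 18, 4]
`bottom` takes the values: 21 → 10 → 7 → 6 → 4

Answer: 4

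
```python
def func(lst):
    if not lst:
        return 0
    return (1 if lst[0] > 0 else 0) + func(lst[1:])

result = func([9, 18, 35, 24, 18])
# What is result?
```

Count of positive elements in [9, 18, 35, 24, 18] = 5

Answer: 5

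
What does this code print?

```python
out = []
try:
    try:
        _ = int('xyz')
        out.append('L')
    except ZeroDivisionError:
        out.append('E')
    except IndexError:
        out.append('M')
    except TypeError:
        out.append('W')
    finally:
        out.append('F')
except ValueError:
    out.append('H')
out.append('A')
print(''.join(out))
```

Execution trace: 'F' (finally) → 'H' (outer except ValueError) → 'A' (after the try/except). Output: FHA

Answer: FHA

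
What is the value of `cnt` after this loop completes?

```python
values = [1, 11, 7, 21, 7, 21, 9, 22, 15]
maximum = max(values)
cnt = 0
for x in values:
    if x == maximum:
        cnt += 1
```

Count of max value 22 in [1, 11, 7, 21, 7, 21, 9, 22, 15]
`cnt` takes the values: 0 → 1

Answer: 1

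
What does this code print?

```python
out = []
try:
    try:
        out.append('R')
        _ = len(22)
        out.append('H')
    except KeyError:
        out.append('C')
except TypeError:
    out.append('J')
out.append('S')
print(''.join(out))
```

Execution trace: 'R' (try body) → 'J' (outer except TypeError) → 'S' (after the try/except). Output: RJS

Answer: RJS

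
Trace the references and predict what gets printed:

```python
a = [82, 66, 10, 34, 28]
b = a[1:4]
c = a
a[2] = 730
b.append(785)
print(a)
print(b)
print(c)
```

Key concept: slice vs alias.
Step by step:
`a = [82, 66, 10, 34, 28]` → a = [82, 66, 10, 34, 28]
`b = a[1:4]` → b = [66, 10, 34]
`c = a` → c = [82, 66, 10, 34, 28] (same object as a)
`a[2] = 730` → a = [82, 66, 730, 34, 28] (same object as c); c = [82, 66, 730, 34, 28] (same object as a)
`b.append(785)` → b = [66, 10, 34, 785]
`print(a)` → prints [82, 66, 730, 34, 28]
`print(b)` → prints [66, 10, 34, 785]
`print(c)` → prints [82, 66, 730, 34, 28]

Answer:
[82, 66, 730, 34, 28]
[66, 10, 34, 785]
[82, 66, 730, 34, 28]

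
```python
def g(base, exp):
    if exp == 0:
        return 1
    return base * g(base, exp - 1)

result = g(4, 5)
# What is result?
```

g(4, 5) = 4 * 4 * 4 * 4 * 4 = 1024

Answer: 1024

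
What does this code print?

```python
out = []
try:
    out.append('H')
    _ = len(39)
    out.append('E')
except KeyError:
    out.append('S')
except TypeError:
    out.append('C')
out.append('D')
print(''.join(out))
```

Execution trace: 'H' (try body) → 'C' (except TypeError) → 'D' (after the try/except). Output: HCD

Answer: HCD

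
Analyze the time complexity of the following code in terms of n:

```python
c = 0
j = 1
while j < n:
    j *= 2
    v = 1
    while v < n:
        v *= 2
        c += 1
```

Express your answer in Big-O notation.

Each loop level contributes: log n × log n. Multiplying the contributions gives O(log² n).

Answer: O(log² n)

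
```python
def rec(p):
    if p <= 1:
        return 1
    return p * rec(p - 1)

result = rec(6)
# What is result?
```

rec(6) = 6 * 5 * 4 * 3 * 2 * 1 = 720

Answer: 720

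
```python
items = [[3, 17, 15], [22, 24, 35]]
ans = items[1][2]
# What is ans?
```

Trace:
`items = [[3, 17, 15], [22, 24, 35]]` → items = [[3, 17, 15], [22, 24, 35]]
`ans = items[1][2]` → ans = 35
So ans = 35

Answer: 35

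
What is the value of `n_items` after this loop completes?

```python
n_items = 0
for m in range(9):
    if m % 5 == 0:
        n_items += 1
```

Count numbers divisible by 5 in range(9)
`n_items` takes the values: 0 → 1 → 2

Answer: 2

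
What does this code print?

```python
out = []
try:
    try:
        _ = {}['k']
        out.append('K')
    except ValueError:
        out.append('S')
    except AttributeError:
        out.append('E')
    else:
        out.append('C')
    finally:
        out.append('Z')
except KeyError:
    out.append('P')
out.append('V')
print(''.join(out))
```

Execution trace: 'Z' (finally) → 'P' (outer except KeyError) → 'V' (after the try/except). Output: ZPV

Answer: ZPV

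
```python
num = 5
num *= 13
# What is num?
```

Trace:
`num = 5` → num = 5
`num *= 13` → num = 65
So num = 65

Answer: 65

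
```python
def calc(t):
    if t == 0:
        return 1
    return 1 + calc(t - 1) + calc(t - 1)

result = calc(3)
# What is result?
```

calc(t) = 1 + 2·calc(t-1), calc(0)=1. Closed form: (1+1)·2^3 - 1 = 15.

Answer: 15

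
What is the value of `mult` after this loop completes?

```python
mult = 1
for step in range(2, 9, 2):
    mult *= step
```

Product of even numbers 2 to 8
`mult` takes the values: 1 → 2 → 8 → 48 → 384

Answer: 384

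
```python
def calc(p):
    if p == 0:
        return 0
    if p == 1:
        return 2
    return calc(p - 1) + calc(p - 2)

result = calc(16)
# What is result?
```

Build up from base cases: calc(0)=0, calc(1)=2, calc(2)=2, calc(3)=4, calc(4)=6, calc(5)=10, calc(6)=16, ..., calc(16)=1974

Answer: 1974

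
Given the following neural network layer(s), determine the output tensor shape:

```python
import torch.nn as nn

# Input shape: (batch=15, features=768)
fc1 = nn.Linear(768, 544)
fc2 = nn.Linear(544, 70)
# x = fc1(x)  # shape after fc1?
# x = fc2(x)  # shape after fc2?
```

Input: (15, 768) -> after fc1: (15, 544) -> Output: (15, 70)

Answer: (15, 70)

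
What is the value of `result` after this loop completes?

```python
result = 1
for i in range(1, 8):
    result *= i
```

7! = 5040
`result` takes the values: 1 → 2 → 6 → 24 → 120 → 720 → 5040

Answer: 5040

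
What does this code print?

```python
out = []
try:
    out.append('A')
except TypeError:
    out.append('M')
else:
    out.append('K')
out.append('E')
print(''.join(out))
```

Execution trace: 'A' (try body, no exception) → 'K' (else) → 'E' (after the try/except). Output: AKE

Answer: AKE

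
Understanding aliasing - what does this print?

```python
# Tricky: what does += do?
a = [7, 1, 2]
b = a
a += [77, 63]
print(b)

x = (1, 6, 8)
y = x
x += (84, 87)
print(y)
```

Key concept: += behavior differs for mutable vs immutable.
Step by step:
`a = [7, 1, 2]` → a = [7, 1, 2]
`b = a` → b = [7, 1, 2] (same object as a)
`a += [77, 63]` → a = [7, 1, 2, 77, 63] (same object as b); b = [7, 1, 2, 77, 63] (same object as a)
`print(b)` → prints [7, 1, 2, 77, 63]
`x = (1, 6, 8)` → x = (1, 6, 8)
`y = x` → y = (1, 6, 8)
`x += (84, 87)` → x = (1, 6, 8, 84, 87)
`print(y)` → prints (1, 6, 8)

Answer:
[7, 1, 2, 77, 63]
(1, 6, 8)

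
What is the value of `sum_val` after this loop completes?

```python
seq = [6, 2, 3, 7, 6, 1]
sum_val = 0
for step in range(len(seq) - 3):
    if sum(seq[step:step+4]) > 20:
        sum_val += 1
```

Count windows with sum > 20
`sum_val` takes the values: 0

Answer: 0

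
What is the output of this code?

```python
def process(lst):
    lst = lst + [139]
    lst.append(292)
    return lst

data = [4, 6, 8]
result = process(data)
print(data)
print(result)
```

Key concept: rebinding parameter vs mutation.
Step by step:
`data = [4, 6, 8]` → data = [4, 6, 8]
`result = process(data)` → result = [4, 6, 8, 139, 292]
`print(data)` → prints [4, 6, 8]
`print(result)` → prints [4, 6, 8, 139, 292]

Answer:
[4, 6, 8]
[4, 6, 8, 139, 292]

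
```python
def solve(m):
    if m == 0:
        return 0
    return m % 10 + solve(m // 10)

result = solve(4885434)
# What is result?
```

Sum of digits of 4885434: 4 + 3 + 4 + 5 + 8 + 8 + 4 = 36

Answer: 36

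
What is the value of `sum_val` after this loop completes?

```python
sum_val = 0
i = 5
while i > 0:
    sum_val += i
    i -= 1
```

Sum 5 down to 1
`sum_val` takes the values: 0 → 5 → 9 → 12 → 14 → 15

Answer: 15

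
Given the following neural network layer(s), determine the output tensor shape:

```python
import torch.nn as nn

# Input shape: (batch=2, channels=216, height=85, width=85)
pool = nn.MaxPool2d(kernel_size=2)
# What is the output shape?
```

Input: (2, 216, 85, 85) -> Output: (2, 216, 42, 42)

Answer: (2, 216, 42, 42)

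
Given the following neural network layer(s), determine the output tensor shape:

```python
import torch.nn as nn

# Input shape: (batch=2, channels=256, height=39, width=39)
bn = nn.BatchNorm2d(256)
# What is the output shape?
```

Input: (2, 256, 39, 39) -> Output: (2, 256, 39, 39)

Answer: (2, 256, 39, 39)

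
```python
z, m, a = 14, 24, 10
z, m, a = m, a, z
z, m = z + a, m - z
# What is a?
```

Trace:
`z, m, a = 14, 24, 10` → z = 14; m = 24; a = 10
`z, m, a = m, a, z` → z = 24; m = 10; a = 14
`z, m = z + a, m - z` → z = 38; m = -14
So a = 14

Answer: 14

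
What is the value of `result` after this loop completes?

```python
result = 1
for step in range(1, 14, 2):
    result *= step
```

Product of 1, 3, 5, ... up to 13
`result` takes the values: 1 → 3 → 15 → 105 → 945 → 10395 → 135135

Answer: 135135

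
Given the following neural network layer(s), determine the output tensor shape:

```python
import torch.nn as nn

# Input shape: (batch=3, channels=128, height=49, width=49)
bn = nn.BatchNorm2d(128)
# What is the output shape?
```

Input: (3, 128, 49, 49) -> Output: (3, 128, 49, 49)

Answer: (3, 128, 49, 49)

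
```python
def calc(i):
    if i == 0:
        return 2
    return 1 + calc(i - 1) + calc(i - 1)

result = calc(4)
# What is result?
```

calc(i) = 1 + 2·calc(i-1), calc(0)=2. Closed form: (2+1)·2^4 - 1 = 47.

Answer: 47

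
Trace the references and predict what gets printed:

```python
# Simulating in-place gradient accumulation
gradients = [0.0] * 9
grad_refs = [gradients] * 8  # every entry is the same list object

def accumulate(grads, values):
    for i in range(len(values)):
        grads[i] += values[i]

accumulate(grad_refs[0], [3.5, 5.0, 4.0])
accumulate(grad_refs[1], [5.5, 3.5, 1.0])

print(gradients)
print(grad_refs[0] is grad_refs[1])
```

Key concept: gradient accumulation aliasing.
Step by step:
`gradients = [0.0] * 9` → gradients = [0.0, 0.0, 0.0, 0.0, 0.0, 0.0, 0.0, 0.0, 0.0]
`grad_refs = [gradients] * 8` → grad_refs = [[0.0, 0.0, 0.0, 0.0, 0.0, 0.0, 0.0, 0.0, 0.0], [0.0, 0.0, 0.0, 0.0, 0.0, 0.0, 0.0, 0.0, 0.0], [0.0, 0.0, 0.0, 0.0, 0.0, 0.0, 0.0, 0.0, 0.0], [0.0, 0.0, 0.0, 0.0, 0.0, 0.0, 0.0, 0.0, 0.0], [0.0, 0.0, 0.0, 0.0, 0.0, 0.0, 0.0, 0.0, 0.0], [0.0, 0.0, 0.0, 0.0, 0.0, 0.0, 0.0, 0.0, 0.0], [0.0, 0.0, 0.0, 0.0, 0.0, 0.0, 0.0, 0.0, 0.0], [0.0, 0.0, 0.0, 0.0, 0.0, 0.0, 0.0, 0.0, 0.0]]
`accumulate(grad_refs[0], [3.5, 5.0, 4.0])` → gradients = [3.5, 5.0, 4.0, 0.0, 0.0, 0.0, 0.0, 0.0, 0.0]; grad_refs = [[3.5, 5.0, 4.0, 0.0, 0.0, 0.0, 0.0, 0.0, 0.0], [3.5, 5.0, 4.0, 0.0, 0.0, 0.0, 0.0, 0.0, 0.0], [3.5, 5.0, 4.0, 0.0, 0.0, 0.0, 0.0, 0.0, 0.0], [3.5, 5.0, 4.0, 0.0, 0.0, 0.0, 0.0, 0.0, 0.0], [3.5, 5.0, 4.0, 0.0, 0.0, 0.0, 0.0, 0.0, 0.0], [3.5, 5.0, 4.0, 0.0, 0.0, 0.0, 0.0, 0.0, 0.0], [3.5, 5.0, 4.0, 0.0, 0.0, 0.0, 0.0, 0.0, 0.0], [3.5, 5.0, 4.0, 0.0, 0.0, 0.0, 0.0, 0.0, 0.0]]
`accumulate(grad_refs[1], [5.5, 3.5, 1.0])` → gradients = [9.0, 8.5, 5.0, 0.0, 0.0, 0.0, 0.0, 0.0, 0.0]; grad_refs = [[9.0, 8.5, 5.0, 0.0, 0.0, 0.0, 0.0, 0.0, 0.0], [9.0, 8.5, 5.0, 0.0, 0.0, 0.0, 0.0, 0.0, 0.0], [9.0, 8.5, 5.0, 0.0, 0.0, 0.0, 0.0, 0.0, 0.0], [9.0, 8.5, 5.0, 0.0, 0.0, 0.0, 0.0, 0.0, 0.0], [9.0, 8.5, 5.0, 0.0, 0.0, 0.0, 0.0, 0.0, 0.0], [9.0, 8.5, 5.0, 0.0, 0.0, 0.0, 0.0, 0.0, 0.0], [9.0, 8.5, 5.0, 0.0, 0.0, 0.0, 0.0, 0.0, 0.0], [9.0, 8.5, 5.0, 0.0, 0.0, 0.0, 0.0, 0.0, 0.0]]
`print(gradients)` → prints [9.0, 8.5, 5.0, 0.0, 0.0, 0.0, 0.0, 0.0, 0.0]
`print(grad_refs[0] is grad_refs[1])` → prints True

Answer:
[9.0, 8.5, 5.0, 0.0, 0.0, 0.0, 0.0, 0.0, 0.0]
True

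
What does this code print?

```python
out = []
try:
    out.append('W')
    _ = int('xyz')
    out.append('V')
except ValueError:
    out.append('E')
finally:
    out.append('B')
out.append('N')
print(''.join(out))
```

Execution trace: 'W' (try body) → 'E' (except ValueError) → 'B' (finally) → 'N' (after the try/except). Output: WEBN

Answer: WEBN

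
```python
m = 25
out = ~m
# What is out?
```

Trace:
`m = 25` → m = 25
`out = ~m` → out = -26
So out = -26

Answer: -26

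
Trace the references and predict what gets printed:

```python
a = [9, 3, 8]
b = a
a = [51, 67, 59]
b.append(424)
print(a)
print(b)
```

Key concept: rebinding vs mutation: a is rebound to a new list, b still points at the original.
Step by step:
`a = [9, 3, 8]` → a = [9, 3, 8]
`b = a` → b = [9, 3, 8] (same object as a)
`a = [51, 67, 59]` → a = [51, 67, 59]
`b.append(424)` → b = [9, 3, 8, 424]
`print(a)` → prints [51, 67, 59]
`print(b)` → prints [9, 3, 8, 424]

Answer:
[51, 67, 59]
[9, 3, 8, 424]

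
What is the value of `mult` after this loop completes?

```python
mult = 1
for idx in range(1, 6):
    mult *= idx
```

5! = 120
`mult` takes the values: 1 → 2 → 6 → 24 → 120

Answer: 120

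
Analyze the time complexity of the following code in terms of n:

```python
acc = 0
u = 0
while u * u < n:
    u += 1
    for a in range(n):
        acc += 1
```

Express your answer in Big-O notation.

Each loop level contributes: √n × n. Multiplying the contributions gives O(n√n).

Answer: O(n√n)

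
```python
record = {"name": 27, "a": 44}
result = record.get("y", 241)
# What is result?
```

Trace:
`record = {"name": 27, "a": 44}` → record = {'name': 27, 'a': 44}
`result = record.get("y", 241)` → result = 241
So result = 241

Answer: 241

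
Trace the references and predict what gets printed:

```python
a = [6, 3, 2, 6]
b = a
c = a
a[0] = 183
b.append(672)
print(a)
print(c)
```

Key concept: multiple aliases.
Step by step:
`a = [6, 3, 2, 6]` → a = [6, 3, 2, 6]
`b = a` → b = [6, 3, 2, 6] (same object as a)
`c = a` → c = [6, 3, 2, 6] (same object as a, b)
`a[0] = 183` → a = [183, 3, 2, 6] (same object as b, c); b = [183, 3, 2, 6] (same object as a, c); c = [183, 3, 2, 6] (same object as a, b)
`b.append(672)` → a = [183, 3, 2, 6, 672] (same object as b, c); b = [183, 3, 2, 6, 672] (same object as a, c); c = [183, 3, 2, 6, 672] (same object as a, b)
`print(a)` → prints [183, 3, 2, 6, 672]
`print(c)` → prints [183, 3, 2, 6, 672]

Answer:
[183, 3, 2, 6, 672]
[183, 3, 2, 6, 672]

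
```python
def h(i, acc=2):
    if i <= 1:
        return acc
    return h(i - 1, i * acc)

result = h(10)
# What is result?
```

Accumulator trace (n, acc): (10, 2) -> (9, 20) -> (8, 180) -> (7, 1440) -> (6, 10080) -> (5, 60480) -> (4, 302400) -> (3, 1209600) -> (2, 3628800) -> (1, 7257600) -> return 7257600

Answer: 7257600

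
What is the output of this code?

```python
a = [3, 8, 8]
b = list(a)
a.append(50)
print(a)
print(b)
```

Key concept: list() constructor creates copy.
Step by step:
`a = [3, 8, 8]` → a = [3, 8, 8]
`b = list(a)` → b = [3, 8, 8]
`a.append(50)` → a = [3, 8, 8, 50]
`print(a)` → prints [3, 8, 8, 50]
`print(b)` → prints [3, 8, 8]

Answer:
[3, 8, 8, 50]
[3, 8, 8]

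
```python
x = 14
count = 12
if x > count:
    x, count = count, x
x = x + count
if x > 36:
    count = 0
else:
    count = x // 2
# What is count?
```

Trace:
`x = 14` → x = 14
`count = 12` → count = 12
`if x > count: ...` → x > count is True → x = 12; count = 14
`x = x + count` → x = 26
`if x > 36: ...` → x > 36 is False, take else branch → count = 13
So count = 13

Answer: 13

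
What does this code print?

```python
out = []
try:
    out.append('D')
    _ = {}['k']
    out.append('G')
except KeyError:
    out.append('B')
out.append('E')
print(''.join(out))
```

Execution trace: 'D' (try body) → 'B' (except KeyError) → 'E' (after the try/except). Output: DBE

Answer: DBE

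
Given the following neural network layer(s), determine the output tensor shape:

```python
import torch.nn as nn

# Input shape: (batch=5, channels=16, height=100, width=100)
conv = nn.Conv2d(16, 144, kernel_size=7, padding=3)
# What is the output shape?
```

Input: (5, 16, 100, 100) -> Output: (5, 144, 100, 100)

Answer: (5, 144, 100, 100)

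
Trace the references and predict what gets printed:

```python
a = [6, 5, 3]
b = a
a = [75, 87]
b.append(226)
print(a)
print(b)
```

Key concept: rebinding vs mutation: a is rebound to a new list, b still points at the original.
Step by step:
`a = [6, 5, 3]` → a = [6, 5, 3]
`b = a` → b = [6, 5, 3] (same object as a)
`a = [75, 87]` → a = [75, 87]
`b.append(226)` → b = [6, 5, 3, 226]
`print(a)` → prints [75, 87]
`print(b)` → prints [6, 5, 3, 226]

Answer:
[75, 87]
[6, 5, 3, 226]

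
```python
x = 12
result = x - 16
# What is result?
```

Trace:
`x = 12` → x = 12
`result = x - 16` → result = -4
So result = -4

Answer: -4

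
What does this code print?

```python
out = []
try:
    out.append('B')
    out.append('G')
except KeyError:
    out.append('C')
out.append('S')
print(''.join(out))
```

Execution trace: 'B' (try body) → 'G' (try body, no exception) → 'S' (after the try/except). Output: BGS

Answer: BGS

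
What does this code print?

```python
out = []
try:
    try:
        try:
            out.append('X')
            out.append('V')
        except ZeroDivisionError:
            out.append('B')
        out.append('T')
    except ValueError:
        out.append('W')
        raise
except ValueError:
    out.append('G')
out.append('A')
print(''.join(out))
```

Execution trace: 'X' (inner try body) → 'V' (inner try body, no exception) → 'T' (try body, no exception) → 'A' (after the try/except). Output: XVTA

Answer: XVTA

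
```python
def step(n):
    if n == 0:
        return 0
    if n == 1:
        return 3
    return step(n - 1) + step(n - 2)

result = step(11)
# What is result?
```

Build up from base cases: step(0)=0, step(1)=3, step(2)=3, step(3)=6, step(4)=9, step(5)=15, step(6)=24, ..., step(11)=267

Answer: 267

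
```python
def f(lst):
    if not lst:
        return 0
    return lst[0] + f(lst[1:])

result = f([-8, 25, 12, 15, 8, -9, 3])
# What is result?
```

(-8) + 25 + 12 + 15 + 8 + (-9) + 3 + 0 = 46

Answer: 46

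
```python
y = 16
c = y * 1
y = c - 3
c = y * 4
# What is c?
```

Trace:
`y = 16` → y = 16
`c = y * 1` → c = 16
`y = c - 3` → y = 13
`c = y * 4` → c = 52
So c = 52

Answer: 52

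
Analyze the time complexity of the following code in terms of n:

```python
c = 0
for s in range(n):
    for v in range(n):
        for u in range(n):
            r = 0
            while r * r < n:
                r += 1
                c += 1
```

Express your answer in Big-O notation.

Each loop level contributes: n × n × n × √n. Multiplying the contributions gives O(n^3√n).

Answer: O(n^3√n)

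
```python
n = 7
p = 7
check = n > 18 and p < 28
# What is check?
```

Trace:
`n = 7` → n = 7
`p = 7` → p = 7
`check = n > 18 and p < 28` → check = False
So check = False

Answer: False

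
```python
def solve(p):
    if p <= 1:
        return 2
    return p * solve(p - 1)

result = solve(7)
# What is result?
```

solve(7) = 7 * 6 * 5 * 4 * 3 * 2 * 2 = 10080

Answer: 10080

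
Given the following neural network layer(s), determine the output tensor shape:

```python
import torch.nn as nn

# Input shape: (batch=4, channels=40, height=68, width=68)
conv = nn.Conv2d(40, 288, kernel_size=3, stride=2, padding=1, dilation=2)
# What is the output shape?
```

Input: (4, 40, 68, 68) -> Output: (4, 288, 33, 33)

Answer: (4, 288, 33, 33)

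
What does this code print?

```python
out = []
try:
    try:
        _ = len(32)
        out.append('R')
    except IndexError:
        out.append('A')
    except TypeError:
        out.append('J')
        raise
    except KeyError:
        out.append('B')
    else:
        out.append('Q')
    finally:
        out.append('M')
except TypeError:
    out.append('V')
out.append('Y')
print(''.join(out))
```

Execution trace: 'J' (inner except TypeError) → 'M' (inner finally) → 'V' (outer except TypeError) → 'Y' (after the try/except). Output: JMVY

Answer: JMVY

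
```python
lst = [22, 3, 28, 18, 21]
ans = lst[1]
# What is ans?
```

Trace:
`lst = [22, 3, 28, 18, 21]` → lst = [22, 3, 28, 18, 21]
`ans = lst[1]` → ans = 3
So ans = 3

Answer: 3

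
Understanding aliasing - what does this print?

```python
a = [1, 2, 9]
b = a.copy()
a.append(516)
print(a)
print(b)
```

Key concept: list.copy() creates independent copy.
Step by step:
`a = [1, 2, 9]` → a = [1, 2, 9]
`b = a.copy()` → b = [1, 2, 9]
`a.append(516)` → a = [1, 2, 9, 516]
`print(a)` → prints [1, 2, 9, 516]
`print(b)` → prints [1, 2, 9]

Answer:
[1, 2, 9, 516]
[1, 2, 9]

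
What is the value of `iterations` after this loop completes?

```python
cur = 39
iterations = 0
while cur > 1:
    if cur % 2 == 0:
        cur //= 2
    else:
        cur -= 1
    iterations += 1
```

Steps to reduce 39 to 1
`iterations` takes the values: 0 → 1 → 2 → 3 → 4 → 5 → 6 → 7 → 8

Answer: 8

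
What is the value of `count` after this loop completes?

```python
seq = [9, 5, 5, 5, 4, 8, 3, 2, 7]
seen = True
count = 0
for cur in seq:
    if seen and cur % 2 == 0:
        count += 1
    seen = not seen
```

Count even values at even positions
`count` takes the values: 0 → 1

Answer: 1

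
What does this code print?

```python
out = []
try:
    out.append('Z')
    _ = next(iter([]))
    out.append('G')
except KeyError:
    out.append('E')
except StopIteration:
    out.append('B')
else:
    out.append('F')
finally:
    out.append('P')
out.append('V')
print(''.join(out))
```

Execution trace: 'Z' (try body) → 'B' (except StopIteration) → 'P' (finally) → 'V' (after the try/except). Output: ZBPV

Answer: ZBPV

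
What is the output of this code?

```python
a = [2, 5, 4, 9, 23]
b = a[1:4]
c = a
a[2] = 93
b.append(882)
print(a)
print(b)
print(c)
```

Key concept: slice vs alias.
Step by step:
`a = [2, 5, 4, 9, 23]` → a = [2, 5, 4, 9, 23]
`b = a[1:4]` → b = [5, 4, 9]
`c = a` → c = [2, 5, 4, 9, 23] (same object as a)
`a[2] = 93` → a = [2, 5, 93, 9, 23] (same object as c); c = [2, 5, 93, 9, 23] (same object as a)
`b.append(882)` → b = [5, 4, 9, 882]
`print(a)` → prints [2, 5, 93, 9, 23]
`print(b)` → prints [5, 4, 9, 882]
`print(c)` → prints [2, 5, 93, 9, 23]

Answer:
[2, 5, 93, 9, 23]
[5, 4, 9, 882]
[2, 5, 93, 9, 23]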